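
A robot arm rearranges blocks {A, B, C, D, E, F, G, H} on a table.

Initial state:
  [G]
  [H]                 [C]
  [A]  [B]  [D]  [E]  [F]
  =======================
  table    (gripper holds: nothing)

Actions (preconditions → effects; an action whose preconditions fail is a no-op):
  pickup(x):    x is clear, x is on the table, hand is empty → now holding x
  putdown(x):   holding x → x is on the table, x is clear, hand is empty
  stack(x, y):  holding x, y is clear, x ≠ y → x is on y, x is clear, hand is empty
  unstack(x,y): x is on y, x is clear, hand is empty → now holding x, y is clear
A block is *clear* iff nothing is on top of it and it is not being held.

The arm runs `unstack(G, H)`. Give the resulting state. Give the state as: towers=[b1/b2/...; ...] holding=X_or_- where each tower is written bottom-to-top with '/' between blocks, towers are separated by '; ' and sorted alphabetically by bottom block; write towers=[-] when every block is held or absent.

before: towers=[A/H/G; B; D; E; F/C] holding=-
pre[unstack(G, H)]: on(G,H) yes, clear(G) yes, handempty yes
all met → apply unstack(G, H)
after:  towers=[A/H; B; D; E; F/C] holding=G

towers=[A/H; B; D; E; F/C] holding=G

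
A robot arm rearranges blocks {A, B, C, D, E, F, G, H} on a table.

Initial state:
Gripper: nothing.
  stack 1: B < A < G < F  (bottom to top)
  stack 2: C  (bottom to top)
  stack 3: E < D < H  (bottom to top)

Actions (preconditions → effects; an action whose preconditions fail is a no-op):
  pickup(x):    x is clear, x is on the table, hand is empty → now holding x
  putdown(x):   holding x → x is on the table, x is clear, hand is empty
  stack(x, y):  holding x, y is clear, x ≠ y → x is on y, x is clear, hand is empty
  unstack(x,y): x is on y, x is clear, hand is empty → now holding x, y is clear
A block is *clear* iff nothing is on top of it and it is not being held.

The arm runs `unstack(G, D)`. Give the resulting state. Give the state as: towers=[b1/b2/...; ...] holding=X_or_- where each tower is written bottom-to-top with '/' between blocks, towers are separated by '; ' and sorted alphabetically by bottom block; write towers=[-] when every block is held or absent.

towers=[B/A/G/F; C; E/D/H] holding=-

before: towers=[B/A/G/F; C; E/D/H] holding=-
pre[unstack(G, D)]: on(G,D) no, clear(G) no, handempty yes
on(G,D), clear(G) unmet → unstack(G, D) is a no-op
after:  towers=[B/A/G/F; C; E/D/H] holding=-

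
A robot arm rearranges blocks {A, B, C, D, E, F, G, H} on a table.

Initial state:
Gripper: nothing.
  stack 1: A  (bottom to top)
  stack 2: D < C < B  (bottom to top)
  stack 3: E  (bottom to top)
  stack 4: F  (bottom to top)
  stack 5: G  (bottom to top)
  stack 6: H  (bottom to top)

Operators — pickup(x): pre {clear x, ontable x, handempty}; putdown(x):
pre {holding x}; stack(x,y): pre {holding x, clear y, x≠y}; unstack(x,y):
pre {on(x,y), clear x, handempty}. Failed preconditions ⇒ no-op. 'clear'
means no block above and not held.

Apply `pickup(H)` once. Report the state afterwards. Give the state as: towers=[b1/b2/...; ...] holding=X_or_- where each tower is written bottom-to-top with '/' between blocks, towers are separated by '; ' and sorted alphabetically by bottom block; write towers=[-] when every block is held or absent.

towers=[A; D/C/B; E; F; G] holding=H

before: towers=[A; D/C/B; E; F; G; H] holding=-
pre[pickup(H)]: clear(H) ok, ontable(H) ok, handempty ok
all met → apply pickup(H)
after:  towers=[A; D/C/B; E; F; G] holding=H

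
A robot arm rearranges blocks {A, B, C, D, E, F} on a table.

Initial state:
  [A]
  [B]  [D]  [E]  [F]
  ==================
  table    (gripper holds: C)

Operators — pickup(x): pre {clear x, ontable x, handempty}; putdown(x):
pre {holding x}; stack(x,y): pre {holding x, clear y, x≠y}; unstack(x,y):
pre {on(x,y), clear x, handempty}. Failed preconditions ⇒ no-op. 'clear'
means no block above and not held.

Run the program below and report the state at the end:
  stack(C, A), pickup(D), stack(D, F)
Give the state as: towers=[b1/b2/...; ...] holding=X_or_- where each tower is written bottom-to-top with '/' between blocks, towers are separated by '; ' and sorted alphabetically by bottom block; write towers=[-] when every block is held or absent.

towers=[B/A/C; E; F/D] holding=-

step 1 (stack(C, A)): towers=[B/A/C; D; E; F] holding=-
step 2 (pickup(D)): towers=[B/A/C; E; F] holding=D
step 3 (stack(D, F)): towers=[B/A/C; E; F/D] holding=-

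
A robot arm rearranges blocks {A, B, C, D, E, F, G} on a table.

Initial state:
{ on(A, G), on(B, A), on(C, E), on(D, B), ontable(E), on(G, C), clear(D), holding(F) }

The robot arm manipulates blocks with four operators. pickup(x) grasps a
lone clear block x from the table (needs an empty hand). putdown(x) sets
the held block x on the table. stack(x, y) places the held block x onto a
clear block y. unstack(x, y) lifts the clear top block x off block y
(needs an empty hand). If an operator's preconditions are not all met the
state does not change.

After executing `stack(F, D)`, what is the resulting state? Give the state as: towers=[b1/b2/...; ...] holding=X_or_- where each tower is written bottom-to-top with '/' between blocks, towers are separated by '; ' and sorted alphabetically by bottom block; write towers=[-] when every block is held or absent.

before: towers=[E/C/G/A/B/D] holding=F
pre[stack(F, D)]: holding(F) yes, clear(D) yes, F≠D yes
all met → apply stack(F, D)
after:  towers=[E/C/G/A/B/D/F] holding=-

towers=[E/C/G/A/B/D/F] holding=-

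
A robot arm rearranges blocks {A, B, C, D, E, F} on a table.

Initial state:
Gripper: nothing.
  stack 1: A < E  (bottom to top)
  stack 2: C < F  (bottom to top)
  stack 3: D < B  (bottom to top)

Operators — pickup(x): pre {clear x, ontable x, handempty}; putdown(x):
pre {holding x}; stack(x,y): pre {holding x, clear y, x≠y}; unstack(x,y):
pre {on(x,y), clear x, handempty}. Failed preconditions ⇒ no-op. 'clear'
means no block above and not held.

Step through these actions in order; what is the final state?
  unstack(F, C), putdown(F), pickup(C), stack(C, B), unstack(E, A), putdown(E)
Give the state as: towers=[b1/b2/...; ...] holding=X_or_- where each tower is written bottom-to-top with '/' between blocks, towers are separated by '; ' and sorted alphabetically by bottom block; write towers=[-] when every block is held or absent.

towers=[A; D/B/C; E; F] holding=-

step 1 (unstack(F, C)): towers=[A/E; C; D/B] holding=F
step 2 (putdown(F)): towers=[A/E; C; D/B; F] holding=-
step 3 (pickup(C)): towers=[A/E; D/B; F] holding=C
step 4 (stack(C, B)): towers=[A/E; D/B/C; F] holding=-
step 5 (unstack(E, A)): towers=[A; D/B/C; F] holding=E
step 6 (putdown(E)): towers=[A; D/B/C; E; F] holding=-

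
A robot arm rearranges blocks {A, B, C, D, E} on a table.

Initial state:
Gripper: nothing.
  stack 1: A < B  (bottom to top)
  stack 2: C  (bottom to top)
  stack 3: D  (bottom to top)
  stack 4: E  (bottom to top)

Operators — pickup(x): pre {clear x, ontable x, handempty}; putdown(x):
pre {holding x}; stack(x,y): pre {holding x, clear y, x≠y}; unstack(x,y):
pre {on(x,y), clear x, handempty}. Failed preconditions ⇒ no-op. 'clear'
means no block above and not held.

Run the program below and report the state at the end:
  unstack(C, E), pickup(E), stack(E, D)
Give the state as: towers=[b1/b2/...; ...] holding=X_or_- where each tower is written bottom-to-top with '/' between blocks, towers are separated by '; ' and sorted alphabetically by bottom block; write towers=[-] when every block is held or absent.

towers=[A/B; C; D/E] holding=-

step 1 (unstack(C, E)) [no-op]: towers=[A/B; C; D; E] holding=-
step 2 (pickup(E)): towers=[A/B; C; D] holding=E
step 3 (stack(E, D)): towers=[A/B; C; D/E] holding=-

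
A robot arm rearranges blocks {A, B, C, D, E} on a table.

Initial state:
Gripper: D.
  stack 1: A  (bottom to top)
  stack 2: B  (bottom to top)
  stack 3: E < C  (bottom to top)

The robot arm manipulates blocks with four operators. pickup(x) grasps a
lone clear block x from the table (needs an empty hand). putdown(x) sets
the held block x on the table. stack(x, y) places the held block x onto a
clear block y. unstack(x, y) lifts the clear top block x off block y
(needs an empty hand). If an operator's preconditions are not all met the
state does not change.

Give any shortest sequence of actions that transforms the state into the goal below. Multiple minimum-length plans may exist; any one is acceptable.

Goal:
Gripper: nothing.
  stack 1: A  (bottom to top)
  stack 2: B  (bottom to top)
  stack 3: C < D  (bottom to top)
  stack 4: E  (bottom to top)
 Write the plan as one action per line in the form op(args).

putdown(D)
unstack(C, E)
putdown(C)
pickup(D)
stack(D, C)

step 1 (putdown(D)): towers=[A; B; D; E/C] holding=-
step 2 (unstack(C, E)): towers=[A; B; D; E] holding=C
step 3 (putdown(C)): towers=[A; B; C; D; E] holding=-
step 4 (pickup(D)): towers=[A; B; C; E] holding=D
step 5 (stack(D, C)): towers=[A; B; C/D; E] holding=-
goal check: towers=[A; B; C/D; E] holding=- — reached (length 5, optimal by BFS)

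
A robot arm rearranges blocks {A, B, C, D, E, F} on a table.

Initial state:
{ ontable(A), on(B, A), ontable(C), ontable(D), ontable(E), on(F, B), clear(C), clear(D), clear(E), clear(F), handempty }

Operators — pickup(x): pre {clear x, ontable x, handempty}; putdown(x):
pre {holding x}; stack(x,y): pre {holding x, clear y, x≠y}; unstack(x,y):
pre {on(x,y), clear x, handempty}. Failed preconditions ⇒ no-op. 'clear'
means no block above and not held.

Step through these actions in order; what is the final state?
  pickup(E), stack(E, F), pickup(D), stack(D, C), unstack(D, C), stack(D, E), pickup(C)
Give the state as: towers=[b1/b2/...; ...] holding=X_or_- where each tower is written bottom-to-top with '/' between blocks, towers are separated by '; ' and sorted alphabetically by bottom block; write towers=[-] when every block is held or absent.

step 1 (pickup(E)): towers=[A/B/F; C; D] holding=E
step 2 (stack(E, F)): towers=[A/B/F/E; C; D] holding=-
step 3 (pickup(D)): towers=[A/B/F/E; C] holding=D
step 4 (stack(D, C)): towers=[A/B/F/E; C/D] holding=-
step 5 (unstack(D, C)): towers=[A/B/F/E; C] holding=D
step 6 (stack(D, E)): towers=[A/B/F/E/D; C] holding=-
step 7 (pickup(C)): towers=[A/B/F/E/D] holding=C

towers=[A/B/F/E/D] holding=C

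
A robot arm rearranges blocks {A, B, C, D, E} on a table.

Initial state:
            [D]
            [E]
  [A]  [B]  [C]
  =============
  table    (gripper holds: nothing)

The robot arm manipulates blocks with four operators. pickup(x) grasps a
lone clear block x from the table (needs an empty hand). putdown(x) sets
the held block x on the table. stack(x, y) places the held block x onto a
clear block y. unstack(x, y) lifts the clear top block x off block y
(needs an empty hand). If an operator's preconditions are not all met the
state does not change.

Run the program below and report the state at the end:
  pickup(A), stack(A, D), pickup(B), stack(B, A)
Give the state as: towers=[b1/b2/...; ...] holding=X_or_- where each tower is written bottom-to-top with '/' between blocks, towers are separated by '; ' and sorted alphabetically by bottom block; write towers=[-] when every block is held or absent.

towers=[C/E/D/A/B] holding=-

step 1 (pickup(A)): towers=[B; C/E/D] holding=A
step 2 (stack(A, D)): towers=[B; C/E/D/A] holding=-
step 3 (pickup(B)): towers=[C/E/D/A] holding=B
step 4 (stack(B, A)): towers=[C/E/D/A/B] holding=-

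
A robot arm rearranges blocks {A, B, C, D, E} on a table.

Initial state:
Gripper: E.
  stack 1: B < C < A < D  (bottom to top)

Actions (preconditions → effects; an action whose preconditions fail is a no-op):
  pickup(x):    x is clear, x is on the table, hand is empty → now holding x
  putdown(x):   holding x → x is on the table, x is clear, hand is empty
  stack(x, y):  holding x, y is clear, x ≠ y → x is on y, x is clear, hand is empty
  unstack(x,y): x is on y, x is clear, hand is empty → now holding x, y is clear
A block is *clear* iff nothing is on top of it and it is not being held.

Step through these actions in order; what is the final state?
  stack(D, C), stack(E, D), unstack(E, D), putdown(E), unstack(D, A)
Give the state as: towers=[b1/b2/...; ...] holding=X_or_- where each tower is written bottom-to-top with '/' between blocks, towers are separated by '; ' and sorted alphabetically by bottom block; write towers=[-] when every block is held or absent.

towers=[B/C/A; E] holding=D

step 1 (stack(D, C)) [no-op]: towers=[B/C/A/D] holding=E
step 2 (stack(E, D)): towers=[B/C/A/D/E] holding=-
step 3 (unstack(E, D)): towers=[B/C/A/D] holding=E
step 4 (putdown(E)): towers=[B/C/A/D; E] holding=-
step 5 (unstack(D, A)): towers=[B/C/A; E] holding=D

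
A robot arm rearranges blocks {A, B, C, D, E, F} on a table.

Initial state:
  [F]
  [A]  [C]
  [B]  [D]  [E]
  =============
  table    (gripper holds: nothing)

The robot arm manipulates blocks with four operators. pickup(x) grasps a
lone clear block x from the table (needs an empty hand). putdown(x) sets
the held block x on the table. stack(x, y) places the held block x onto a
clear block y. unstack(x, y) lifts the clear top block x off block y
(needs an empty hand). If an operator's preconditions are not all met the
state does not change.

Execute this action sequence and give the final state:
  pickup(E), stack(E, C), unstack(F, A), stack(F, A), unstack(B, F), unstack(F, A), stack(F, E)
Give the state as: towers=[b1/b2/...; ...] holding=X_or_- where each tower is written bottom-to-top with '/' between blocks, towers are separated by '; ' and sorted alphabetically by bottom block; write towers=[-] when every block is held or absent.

towers=[B/A; D/C/E/F] holding=-

step 1 (pickup(E)): towers=[B/A/F; D/C] holding=E
step 2 (stack(E, C)): towers=[B/A/F; D/C/E] holding=-
step 3 (unstack(F, A)): towers=[B/A; D/C/E] holding=F
step 4 (stack(F, A)): towers=[B/A/F; D/C/E] holding=-
step 5 (unstack(B, F)) [no-op]: towers=[B/A/F; D/C/E] holding=-
step 6 (unstack(F, A)): towers=[B/A; D/C/E] holding=F
step 7 (stack(F, E)): towers=[B/A; D/C/E/F] holding=-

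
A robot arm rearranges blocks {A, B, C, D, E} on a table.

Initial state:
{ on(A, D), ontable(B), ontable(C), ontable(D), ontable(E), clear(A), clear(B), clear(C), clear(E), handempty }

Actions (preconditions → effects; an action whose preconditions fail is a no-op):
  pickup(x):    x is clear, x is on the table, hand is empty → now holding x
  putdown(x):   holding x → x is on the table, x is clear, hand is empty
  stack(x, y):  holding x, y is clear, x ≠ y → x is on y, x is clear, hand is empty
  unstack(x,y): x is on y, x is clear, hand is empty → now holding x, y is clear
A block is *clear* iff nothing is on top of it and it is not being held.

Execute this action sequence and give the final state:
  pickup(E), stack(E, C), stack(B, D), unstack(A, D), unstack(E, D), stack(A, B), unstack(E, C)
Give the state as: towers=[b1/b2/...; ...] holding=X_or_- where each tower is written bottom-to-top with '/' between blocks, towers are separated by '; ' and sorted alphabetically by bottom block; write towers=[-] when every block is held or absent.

step 1 (pickup(E)): towers=[B; C; D/A] holding=E
step 2 (stack(E, C)): towers=[B; C/E; D/A] holding=-
step 3 (stack(B, D)) [no-op]: towers=[B; C/E; D/A] holding=-
step 4 (unstack(A, D)): towers=[B; C/E; D] holding=A
step 5 (unstack(E, D)) [no-op]: towers=[B; C/E; D] holding=A
step 6 (stack(A, B)): towers=[B/A; C/E; D] holding=-
step 7 (unstack(E, C)): towers=[B/A; C; D] holding=E

towers=[B/A; C; D] holding=E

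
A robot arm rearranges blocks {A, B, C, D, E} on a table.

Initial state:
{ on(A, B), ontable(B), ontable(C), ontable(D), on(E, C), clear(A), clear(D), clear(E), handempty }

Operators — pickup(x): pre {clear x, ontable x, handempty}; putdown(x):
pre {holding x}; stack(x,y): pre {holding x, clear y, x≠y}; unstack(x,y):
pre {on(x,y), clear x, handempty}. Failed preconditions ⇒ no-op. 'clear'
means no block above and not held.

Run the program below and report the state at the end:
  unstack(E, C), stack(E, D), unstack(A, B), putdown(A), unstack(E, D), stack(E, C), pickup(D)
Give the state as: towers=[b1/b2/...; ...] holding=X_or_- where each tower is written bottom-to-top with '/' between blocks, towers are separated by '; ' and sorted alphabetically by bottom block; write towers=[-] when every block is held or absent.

step 1 (unstack(E, C)): towers=[B/A; C; D] holding=E
step 2 (stack(E, D)): towers=[B/A; C; D/E] holding=-
step 3 (unstack(A, B)): towers=[B; C; D/E] holding=A
step 4 (putdown(A)): towers=[A; B; C; D/E] holding=-
step 5 (unstack(E, D)): towers=[A; B; C; D] holding=E
step 6 (stack(E, C)): towers=[A; B; C/E; D] holding=-
step 7 (pickup(D)): towers=[A; B; C/E] holding=D

towers=[A; B; C/E] holding=D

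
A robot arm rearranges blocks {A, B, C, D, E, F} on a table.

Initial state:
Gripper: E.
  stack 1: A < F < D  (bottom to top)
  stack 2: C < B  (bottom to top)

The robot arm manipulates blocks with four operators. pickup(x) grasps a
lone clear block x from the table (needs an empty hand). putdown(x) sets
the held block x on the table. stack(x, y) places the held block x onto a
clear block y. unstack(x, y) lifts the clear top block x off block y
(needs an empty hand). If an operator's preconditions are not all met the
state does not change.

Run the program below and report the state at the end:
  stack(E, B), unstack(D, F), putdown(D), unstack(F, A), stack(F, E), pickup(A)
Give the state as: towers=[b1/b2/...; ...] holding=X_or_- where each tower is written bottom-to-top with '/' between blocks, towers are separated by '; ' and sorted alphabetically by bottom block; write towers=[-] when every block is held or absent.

step 1 (stack(E, B)): towers=[A/F/D; C/B/E] holding=-
step 2 (unstack(D, F)): towers=[A/F; C/B/E] holding=D
step 3 (putdown(D)): towers=[A/F; C/B/E; D] holding=-
step 4 (unstack(F, A)): towers=[A; C/B/E; D] holding=F
step 5 (stack(F, E)): towers=[A; C/B/E/F; D] holding=-
step 6 (pickup(A)): towers=[C/B/E/F; D] holding=A

towers=[C/B/E/F; D] holding=A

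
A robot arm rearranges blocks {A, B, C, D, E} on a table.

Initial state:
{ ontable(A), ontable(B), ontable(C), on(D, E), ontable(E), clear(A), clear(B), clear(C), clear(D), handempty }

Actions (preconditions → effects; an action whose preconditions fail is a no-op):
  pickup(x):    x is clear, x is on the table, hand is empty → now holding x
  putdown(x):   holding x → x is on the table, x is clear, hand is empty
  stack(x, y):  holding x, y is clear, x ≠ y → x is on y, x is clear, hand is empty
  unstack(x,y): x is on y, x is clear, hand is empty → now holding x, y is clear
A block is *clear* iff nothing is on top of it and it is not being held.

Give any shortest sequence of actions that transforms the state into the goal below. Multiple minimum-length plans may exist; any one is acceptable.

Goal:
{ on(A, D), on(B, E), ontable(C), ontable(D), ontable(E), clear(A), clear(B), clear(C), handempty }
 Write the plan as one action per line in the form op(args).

step 1 (unstack(D, E)): towers=[A; B; C; E] holding=D
step 2 (putdown(D)): towers=[A; B; C; D; E] holding=-
step 3 (pickup(B)): towers=[A; C; D; E] holding=B
step 4 (stack(B, E)): towers=[A; C; D; E/B] holding=-
step 5 (pickup(A)): towers=[C; D; E/B] holding=A
step 6 (stack(A, D)): towers=[C; D/A; E/B] holding=-
goal check: towers=[C; D/A; E/B] holding=- — reached (length 6, optimal by BFS)

unstack(D, E)
putdown(D)
pickup(B)
stack(B, E)
pickup(A)
stack(A, D)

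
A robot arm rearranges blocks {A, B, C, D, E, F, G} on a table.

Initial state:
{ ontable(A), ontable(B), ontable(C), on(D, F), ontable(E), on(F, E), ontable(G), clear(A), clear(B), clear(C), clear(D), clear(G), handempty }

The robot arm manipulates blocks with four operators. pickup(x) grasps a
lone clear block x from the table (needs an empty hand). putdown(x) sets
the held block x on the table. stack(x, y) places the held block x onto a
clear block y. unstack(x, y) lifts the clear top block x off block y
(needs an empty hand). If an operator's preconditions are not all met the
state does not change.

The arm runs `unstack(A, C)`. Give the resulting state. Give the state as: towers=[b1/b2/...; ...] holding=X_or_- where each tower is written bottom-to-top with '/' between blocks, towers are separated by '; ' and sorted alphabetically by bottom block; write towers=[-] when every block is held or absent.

before: towers=[A; B; C; E/F/D; G] holding=-
pre[unstack(A, C)]: on(A,C) no, clear(A) yes, handempty yes
on(A,C) unmet → unstack(A, C) is a no-op
after:  towers=[A; B; C; E/F/D; G] holding=-

towers=[A; B; C; E/F/D; G] holding=-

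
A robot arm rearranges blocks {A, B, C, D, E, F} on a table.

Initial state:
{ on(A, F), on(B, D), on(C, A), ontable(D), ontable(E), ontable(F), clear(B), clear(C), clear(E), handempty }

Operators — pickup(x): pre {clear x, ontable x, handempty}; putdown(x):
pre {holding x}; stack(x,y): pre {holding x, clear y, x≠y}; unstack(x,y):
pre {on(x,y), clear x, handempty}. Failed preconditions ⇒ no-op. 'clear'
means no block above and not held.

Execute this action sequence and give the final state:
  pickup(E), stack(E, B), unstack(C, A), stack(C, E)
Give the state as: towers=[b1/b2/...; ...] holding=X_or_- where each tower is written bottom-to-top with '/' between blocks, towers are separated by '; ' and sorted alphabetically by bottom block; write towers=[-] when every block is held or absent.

step 1 (pickup(E)): towers=[D/B; F/A/C] holding=E
step 2 (stack(E, B)): towers=[D/B/E; F/A/C] holding=-
step 3 (unstack(C, A)): towers=[D/B/E; F/A] holding=C
step 4 (stack(C, E)): towers=[D/B/E/C; F/A] holding=-

towers=[D/B/E/C; F/A] holding=-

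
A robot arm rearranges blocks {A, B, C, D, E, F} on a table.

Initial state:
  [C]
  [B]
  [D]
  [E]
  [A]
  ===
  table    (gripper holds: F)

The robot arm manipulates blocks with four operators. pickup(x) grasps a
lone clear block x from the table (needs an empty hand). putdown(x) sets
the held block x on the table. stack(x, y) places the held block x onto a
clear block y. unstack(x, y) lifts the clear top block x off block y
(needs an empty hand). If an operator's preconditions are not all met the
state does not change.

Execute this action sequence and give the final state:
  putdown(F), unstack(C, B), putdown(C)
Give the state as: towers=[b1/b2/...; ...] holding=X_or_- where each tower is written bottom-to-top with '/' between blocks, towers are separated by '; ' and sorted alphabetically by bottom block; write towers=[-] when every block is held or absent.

towers=[A/E/D/B; C; F] holding=-

step 1 (putdown(F)): towers=[A/E/D/B/C; F] holding=-
step 2 (unstack(C, B)): towers=[A/E/D/B; F] holding=C
step 3 (putdown(C)): towers=[A/E/D/B; C; F] holding=-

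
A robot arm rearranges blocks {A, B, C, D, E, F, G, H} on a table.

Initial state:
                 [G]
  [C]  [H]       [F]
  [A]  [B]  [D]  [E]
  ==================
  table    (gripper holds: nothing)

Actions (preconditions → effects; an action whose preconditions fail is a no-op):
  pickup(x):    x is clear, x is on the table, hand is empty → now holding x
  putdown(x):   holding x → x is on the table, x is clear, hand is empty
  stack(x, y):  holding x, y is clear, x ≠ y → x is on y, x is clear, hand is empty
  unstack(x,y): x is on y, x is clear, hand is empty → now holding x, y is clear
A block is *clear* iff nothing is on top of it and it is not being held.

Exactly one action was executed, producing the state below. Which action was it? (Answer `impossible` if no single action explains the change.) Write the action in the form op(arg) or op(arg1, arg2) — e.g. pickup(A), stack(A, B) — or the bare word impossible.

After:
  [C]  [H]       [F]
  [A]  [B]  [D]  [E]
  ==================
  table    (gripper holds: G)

target: towers=[A/C; B/H; D; E/F] holding=G
     unstack(G, F) → towers=[A/C; B/H; D; E/F] holding=G  ← match
     unstack(H, B) → towers=[A/C; B; D; E/F/G] holding=H
         pickup(D) → towers=[A/C; B/H; E/F/G] holding=D
     unstack(C, A) → towers=[A; B/H; D; E/F/G] holding=C

unstack(G, F)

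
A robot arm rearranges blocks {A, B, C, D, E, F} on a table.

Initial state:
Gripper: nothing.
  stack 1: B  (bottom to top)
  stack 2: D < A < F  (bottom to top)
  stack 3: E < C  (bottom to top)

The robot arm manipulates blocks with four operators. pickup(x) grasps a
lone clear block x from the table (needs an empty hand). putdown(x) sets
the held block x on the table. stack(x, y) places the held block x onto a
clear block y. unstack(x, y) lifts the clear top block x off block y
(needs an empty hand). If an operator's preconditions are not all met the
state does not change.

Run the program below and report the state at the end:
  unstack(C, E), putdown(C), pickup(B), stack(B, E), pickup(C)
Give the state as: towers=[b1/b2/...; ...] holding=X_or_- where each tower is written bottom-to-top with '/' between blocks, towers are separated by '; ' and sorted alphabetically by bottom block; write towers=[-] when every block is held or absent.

towers=[D/A/F; E/B] holding=C

step 1 (unstack(C, E)): towers=[B; D/A/F; E] holding=C
step 2 (putdown(C)): towers=[B; C; D/A/F; E] holding=-
step 3 (pickup(B)): towers=[C; D/A/F; E] holding=B
step 4 (stack(B, E)): towers=[C; D/A/F; E/B] holding=-
step 5 (pickup(C)): towers=[D/A/F; E/B] holding=C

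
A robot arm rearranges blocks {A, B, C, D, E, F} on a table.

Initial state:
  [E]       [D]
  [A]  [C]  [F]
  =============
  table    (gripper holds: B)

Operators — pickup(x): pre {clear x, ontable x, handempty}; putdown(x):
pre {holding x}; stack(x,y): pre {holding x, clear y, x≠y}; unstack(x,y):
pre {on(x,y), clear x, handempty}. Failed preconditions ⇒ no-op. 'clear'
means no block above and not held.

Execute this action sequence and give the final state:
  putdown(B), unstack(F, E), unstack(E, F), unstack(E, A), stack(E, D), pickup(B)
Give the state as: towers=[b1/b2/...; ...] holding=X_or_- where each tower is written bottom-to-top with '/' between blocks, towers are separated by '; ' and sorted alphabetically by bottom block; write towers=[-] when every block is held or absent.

step 1 (putdown(B)): towers=[A/E; B; C; F/D] holding=-
step 2 (unstack(F, E)) [no-op]: towers=[A/E; B; C; F/D] holding=-
step 3 (unstack(E, F)) [no-op]: towers=[A/E; B; C; F/D] holding=-
step 4 (unstack(E, A)): towers=[A; B; C; F/D] holding=E
step 5 (stack(E, D)): towers=[A; B; C; F/D/E] holding=-
step 6 (pickup(B)): towers=[A; C; F/D/E] holding=B

towers=[A; C; F/D/E] holding=B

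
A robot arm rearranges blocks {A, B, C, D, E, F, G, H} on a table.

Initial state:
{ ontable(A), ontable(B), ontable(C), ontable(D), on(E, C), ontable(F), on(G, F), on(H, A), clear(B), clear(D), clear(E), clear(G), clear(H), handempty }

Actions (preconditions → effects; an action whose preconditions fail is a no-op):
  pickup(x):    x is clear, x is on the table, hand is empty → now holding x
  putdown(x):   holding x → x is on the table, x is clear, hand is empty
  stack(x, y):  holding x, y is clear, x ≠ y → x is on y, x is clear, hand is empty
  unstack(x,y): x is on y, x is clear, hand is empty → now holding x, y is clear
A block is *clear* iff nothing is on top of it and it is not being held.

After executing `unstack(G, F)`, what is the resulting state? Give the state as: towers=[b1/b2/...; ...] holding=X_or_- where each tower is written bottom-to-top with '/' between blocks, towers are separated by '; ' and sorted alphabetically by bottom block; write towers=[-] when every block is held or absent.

before: towers=[A/H; B; C/E; D; F/G] holding=-
pre[unstack(G, F)]: on(G,F) ok, clear(G) ok, handempty ok
all met → apply unstack(G, F)
after:  towers=[A/H; B; C/E; D; F] holding=G

towers=[A/H; B; C/E; D; F] holding=G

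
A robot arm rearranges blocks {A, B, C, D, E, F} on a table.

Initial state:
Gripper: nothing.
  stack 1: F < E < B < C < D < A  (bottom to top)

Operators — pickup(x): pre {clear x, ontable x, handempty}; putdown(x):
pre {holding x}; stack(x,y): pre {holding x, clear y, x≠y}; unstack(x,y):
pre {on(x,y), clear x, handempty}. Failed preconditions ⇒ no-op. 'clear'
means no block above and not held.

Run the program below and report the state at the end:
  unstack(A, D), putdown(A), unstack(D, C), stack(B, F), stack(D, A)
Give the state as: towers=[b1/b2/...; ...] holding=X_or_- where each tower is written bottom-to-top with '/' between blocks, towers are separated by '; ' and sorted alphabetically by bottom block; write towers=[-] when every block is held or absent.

towers=[A/D; F/E/B/C] holding=-

step 1 (unstack(A, D)): towers=[F/E/B/C/D] holding=A
step 2 (putdown(A)): towers=[A; F/E/B/C/D] holding=-
step 3 (unstack(D, C)): towers=[A; F/E/B/C] holding=D
step 4 (stack(B, F)) [no-op]: towers=[A; F/E/B/C] holding=D
step 5 (stack(D, A)): towers=[A/D; F/E/B/C] holding=-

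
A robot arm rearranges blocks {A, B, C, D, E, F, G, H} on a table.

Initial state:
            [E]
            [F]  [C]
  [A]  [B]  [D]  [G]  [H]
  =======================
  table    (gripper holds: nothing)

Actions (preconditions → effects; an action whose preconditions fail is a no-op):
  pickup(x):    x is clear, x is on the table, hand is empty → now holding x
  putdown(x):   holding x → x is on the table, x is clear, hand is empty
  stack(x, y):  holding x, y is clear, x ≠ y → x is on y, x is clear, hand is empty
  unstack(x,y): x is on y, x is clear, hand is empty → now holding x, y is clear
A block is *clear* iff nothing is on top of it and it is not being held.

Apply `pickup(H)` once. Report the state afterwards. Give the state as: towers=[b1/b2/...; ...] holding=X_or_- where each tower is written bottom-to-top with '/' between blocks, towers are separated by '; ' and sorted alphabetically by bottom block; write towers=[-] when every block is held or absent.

towers=[A; B; D/F/E; G/C] holding=H

before: towers=[A; B; D/F/E; G/C; H] holding=-
pre[pickup(H)]: clear(H) ok, ontable(H) ok, handempty ok
all met → apply pickup(H)
after:  towers=[A; B; D/F/E; G/C] holding=H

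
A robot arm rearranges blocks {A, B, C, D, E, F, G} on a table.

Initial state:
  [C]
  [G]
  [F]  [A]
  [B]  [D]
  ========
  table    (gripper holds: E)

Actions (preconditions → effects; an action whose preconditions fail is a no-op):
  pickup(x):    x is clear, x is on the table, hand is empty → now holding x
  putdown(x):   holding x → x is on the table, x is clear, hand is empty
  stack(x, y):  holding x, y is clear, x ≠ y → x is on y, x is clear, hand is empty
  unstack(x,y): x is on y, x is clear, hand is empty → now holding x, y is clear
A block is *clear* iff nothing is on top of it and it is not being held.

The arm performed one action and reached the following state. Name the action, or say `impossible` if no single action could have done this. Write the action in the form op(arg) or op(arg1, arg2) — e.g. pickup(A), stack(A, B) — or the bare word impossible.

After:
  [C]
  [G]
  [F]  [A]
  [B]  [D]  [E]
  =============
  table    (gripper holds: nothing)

target: towers=[B/F/G/C; D/A; E] holding=-
        putdown(E) → towers=[B/F/G/C; D/A; E] holding=-  ← match
       stack(E, A) → towers=[B/F/G/C; D/A/E] holding=-
       stack(E, C) → towers=[B/F/G/C/E; D/A] holding=-

putdown(E)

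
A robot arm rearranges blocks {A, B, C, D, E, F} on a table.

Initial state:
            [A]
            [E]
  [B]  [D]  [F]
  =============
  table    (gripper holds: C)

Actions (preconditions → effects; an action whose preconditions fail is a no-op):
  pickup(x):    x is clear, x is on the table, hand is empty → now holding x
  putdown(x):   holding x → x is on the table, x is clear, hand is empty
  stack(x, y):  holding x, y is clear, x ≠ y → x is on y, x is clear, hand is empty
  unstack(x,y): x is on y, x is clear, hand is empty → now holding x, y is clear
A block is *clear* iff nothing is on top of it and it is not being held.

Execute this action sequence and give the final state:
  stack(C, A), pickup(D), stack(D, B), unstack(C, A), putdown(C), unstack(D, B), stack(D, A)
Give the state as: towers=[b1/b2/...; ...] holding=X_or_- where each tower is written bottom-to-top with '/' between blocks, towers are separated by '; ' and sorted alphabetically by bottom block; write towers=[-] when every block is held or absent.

towers=[B; C; F/E/A/D] holding=-

step 1 (stack(C, A)): towers=[B; D; F/E/A/C] holding=-
step 2 (pickup(D)): towers=[B; F/E/A/C] holding=D
step 3 (stack(D, B)): towers=[B/D; F/E/A/C] holding=-
step 4 (unstack(C, A)): towers=[B/D; F/E/A] holding=C
step 5 (putdown(C)): towers=[B/D; C; F/E/A] holding=-
step 6 (unstack(D, B)): towers=[B; C; F/E/A] holding=D
step 7 (stack(D, A)): towers=[B; C; F/E/A/D] holding=-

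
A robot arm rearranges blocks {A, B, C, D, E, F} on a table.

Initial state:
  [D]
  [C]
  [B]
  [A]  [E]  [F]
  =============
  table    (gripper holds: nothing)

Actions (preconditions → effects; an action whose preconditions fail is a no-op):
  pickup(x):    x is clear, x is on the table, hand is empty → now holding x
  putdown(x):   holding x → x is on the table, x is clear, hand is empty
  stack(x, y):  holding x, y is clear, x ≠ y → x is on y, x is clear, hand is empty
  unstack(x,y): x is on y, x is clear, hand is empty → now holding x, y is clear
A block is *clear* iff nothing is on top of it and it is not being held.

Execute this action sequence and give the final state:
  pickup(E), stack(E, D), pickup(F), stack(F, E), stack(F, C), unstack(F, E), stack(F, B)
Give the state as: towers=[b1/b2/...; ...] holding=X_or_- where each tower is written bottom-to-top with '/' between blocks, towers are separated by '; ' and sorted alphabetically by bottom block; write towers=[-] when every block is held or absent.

towers=[A/B/C/D/E] holding=F

step 1 (pickup(E)): towers=[A/B/C/D; F] holding=E
step 2 (stack(E, D)): towers=[A/B/C/D/E; F] holding=-
step 3 (pickup(F)): towers=[A/B/C/D/E] holding=F
step 4 (stack(F, E)): towers=[A/B/C/D/E/F] holding=-
step 5 (stack(F, C)) [no-op]: towers=[A/B/C/D/E/F] holding=-
step 6 (unstack(F, E)): towers=[A/B/C/D/E] holding=F
step 7 (stack(F, B)) [no-op]: towers=[A/B/C/D/E] holding=F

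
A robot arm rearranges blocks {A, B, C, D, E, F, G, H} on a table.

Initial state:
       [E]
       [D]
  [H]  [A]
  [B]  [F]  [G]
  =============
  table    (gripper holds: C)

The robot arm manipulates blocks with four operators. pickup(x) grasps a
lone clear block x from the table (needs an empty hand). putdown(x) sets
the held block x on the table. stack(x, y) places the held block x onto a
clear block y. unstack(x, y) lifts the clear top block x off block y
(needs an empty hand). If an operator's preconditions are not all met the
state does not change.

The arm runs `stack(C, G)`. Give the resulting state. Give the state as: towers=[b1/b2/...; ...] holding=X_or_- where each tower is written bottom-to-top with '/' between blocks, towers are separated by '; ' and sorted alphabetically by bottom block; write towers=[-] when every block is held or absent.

before: towers=[B/H; F/A/D/E; G] holding=C
pre[stack(C, G)]: holding(C) yes, clear(G) yes, C≠G yes
all met → apply stack(C, G)
after:  towers=[B/H; F/A/D/E; G/C] holding=-

towers=[B/H; F/A/D/E; G/C] holding=-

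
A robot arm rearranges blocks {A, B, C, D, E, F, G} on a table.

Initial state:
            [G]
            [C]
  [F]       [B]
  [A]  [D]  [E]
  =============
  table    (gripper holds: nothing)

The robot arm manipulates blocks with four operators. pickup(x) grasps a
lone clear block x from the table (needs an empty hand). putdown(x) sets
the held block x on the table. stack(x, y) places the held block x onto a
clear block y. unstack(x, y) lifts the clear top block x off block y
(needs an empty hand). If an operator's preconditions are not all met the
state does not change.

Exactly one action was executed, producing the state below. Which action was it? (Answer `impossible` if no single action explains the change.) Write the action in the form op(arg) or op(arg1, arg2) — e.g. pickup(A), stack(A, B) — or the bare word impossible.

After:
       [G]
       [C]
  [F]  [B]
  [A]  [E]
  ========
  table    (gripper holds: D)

target: towers=[A/F; E/B/C/G] holding=D
     unstack(F, A) → towers=[A; D; E/B/C/G] holding=F
     unstack(G, C) → towers=[A/F; D; E/B/C] holding=G
         pickup(D) → towers=[A/F; E/B/C/G] holding=D  ← match

pickup(D)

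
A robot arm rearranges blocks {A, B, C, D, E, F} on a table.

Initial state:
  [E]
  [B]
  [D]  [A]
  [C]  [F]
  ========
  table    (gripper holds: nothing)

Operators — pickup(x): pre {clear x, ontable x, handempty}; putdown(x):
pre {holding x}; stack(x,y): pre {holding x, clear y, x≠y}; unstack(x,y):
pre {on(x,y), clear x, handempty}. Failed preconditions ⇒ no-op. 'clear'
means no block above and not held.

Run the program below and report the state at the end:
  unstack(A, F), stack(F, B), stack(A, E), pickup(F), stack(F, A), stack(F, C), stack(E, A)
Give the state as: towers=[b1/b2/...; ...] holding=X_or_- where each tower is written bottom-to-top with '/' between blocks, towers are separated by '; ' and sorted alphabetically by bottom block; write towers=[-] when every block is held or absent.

towers=[C/D/B/E/A/F] holding=-

step 1 (unstack(A, F)): towers=[C/D/B/E; F] holding=A
step 2 (stack(F, B)) [no-op]: towers=[C/D/B/E; F] holding=A
step 3 (stack(A, E)): towers=[C/D/B/E/A; F] holding=-
step 4 (pickup(F)): towers=[C/D/B/E/A] holding=F
step 5 (stack(F, A)): towers=[C/D/B/E/A/F] holding=-
step 6 (stack(F, C)) [no-op]: towers=[C/D/B/E/A/F] holding=-
step 7 (stack(E, A)) [no-op]: towers=[C/D/B/E/A/F] holding=-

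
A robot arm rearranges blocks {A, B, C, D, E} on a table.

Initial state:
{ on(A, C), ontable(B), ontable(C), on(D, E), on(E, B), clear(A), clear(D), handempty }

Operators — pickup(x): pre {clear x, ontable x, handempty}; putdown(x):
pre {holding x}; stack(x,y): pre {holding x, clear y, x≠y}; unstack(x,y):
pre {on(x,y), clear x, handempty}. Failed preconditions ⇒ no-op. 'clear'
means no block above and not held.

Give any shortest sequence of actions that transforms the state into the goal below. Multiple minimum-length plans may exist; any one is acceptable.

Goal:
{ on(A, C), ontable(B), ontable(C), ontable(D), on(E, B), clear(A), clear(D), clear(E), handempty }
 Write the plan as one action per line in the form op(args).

unstack(D, E)
putdown(D)

step 1 (unstack(D, E)): towers=[B/E; C/A] holding=D
step 2 (putdown(D)): towers=[B/E; C/A; D] holding=-
goal check: towers=[B/E; C/A; D] holding=- — reached (length 2, optimal by BFS)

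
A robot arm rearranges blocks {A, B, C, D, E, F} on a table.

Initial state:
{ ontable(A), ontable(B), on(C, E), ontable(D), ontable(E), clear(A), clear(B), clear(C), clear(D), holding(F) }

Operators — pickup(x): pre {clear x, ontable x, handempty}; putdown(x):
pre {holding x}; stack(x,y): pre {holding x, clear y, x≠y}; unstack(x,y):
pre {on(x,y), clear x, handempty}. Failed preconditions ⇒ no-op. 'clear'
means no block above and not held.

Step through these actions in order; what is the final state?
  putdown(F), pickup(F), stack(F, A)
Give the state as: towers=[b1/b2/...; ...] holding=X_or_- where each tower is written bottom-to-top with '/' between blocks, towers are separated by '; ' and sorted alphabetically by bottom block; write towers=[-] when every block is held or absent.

towers=[A/F; B; D; E/C] holding=-

step 1 (putdown(F)): towers=[A; B; D; E/C; F] holding=-
step 2 (pickup(F)): towers=[A; B; D; E/C] holding=F
step 3 (stack(F, A)): towers=[A/F; B; D; E/C] holding=-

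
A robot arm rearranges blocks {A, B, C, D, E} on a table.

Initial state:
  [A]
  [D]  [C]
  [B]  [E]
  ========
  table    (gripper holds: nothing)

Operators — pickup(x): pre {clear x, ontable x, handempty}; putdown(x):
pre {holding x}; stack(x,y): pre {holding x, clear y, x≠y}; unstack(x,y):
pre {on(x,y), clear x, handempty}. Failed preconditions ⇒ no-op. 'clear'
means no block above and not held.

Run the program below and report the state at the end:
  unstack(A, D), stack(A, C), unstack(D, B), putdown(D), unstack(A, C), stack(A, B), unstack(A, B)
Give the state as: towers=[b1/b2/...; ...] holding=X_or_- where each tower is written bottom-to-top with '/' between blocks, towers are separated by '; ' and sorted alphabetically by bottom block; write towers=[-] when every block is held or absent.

step 1 (unstack(A, D)): towers=[B/D; E/C] holding=A
step 2 (stack(A, C)): towers=[B/D; E/C/A] holding=-
step 3 (unstack(D, B)): towers=[B; E/C/A] holding=D
step 4 (putdown(D)): towers=[B; D; E/C/A] holding=-
step 5 (unstack(A, C)): towers=[B; D; E/C] holding=A
step 6 (stack(A, B)): towers=[B/A; D; E/C] holding=-
step 7 (unstack(A, B)): towers=[B; D; E/C] holding=A

towers=[B; D; E/C] holding=A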